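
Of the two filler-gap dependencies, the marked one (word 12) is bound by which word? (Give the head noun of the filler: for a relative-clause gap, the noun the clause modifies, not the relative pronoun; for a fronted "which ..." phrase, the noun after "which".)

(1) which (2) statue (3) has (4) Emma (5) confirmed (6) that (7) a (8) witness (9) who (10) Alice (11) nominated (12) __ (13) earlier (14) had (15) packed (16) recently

The marked gap is inside the relative clause, the direct object of "nominated".
Its filler is the head noun "witness" (via "who"), at word 8.
(The other dependency links word 2 to a gap after word 15.)

8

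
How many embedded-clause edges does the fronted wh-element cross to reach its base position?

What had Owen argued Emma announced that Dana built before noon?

"what" is extracted from the object of "built".
Boundaries crossed, outermost first: [Ø], [that] — 2 in total.

2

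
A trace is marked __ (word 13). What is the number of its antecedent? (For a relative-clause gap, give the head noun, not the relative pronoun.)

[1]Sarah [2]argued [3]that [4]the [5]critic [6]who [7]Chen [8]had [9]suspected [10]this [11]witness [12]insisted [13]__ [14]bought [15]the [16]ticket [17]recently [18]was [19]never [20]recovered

5

The gap at 13 is the subject of "bought", inside a relative clause.
The relative pronoun is "who" (word 6); it is bound by the head noun immediately before it.
Its filler is the head noun "critic", at word 5.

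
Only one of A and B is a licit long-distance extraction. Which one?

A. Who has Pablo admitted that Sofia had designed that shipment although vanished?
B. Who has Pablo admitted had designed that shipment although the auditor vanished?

B

In A, the wh-phrase is extracted from inside an adjunct island (introduced by "although"), which blocks movement.
In B, the extraction path crosses only that-complement boundaries, which are transparent.
So B is grammatical.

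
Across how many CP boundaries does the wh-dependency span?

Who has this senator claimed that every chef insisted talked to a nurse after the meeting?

2

"who" is extracted from the subject of "talked".
Boundaries crossed, outermost first: [that], [Ø] — 2 in total.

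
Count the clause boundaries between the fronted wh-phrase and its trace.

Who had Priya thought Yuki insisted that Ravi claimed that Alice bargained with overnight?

3

"who" is extracted from the PP object of "bargained".
Boundaries crossed, outermost first: [Ø], [that], [that] — 3 in total.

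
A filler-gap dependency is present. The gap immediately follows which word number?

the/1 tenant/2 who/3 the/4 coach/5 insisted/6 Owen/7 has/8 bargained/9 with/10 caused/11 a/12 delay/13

10

The displaced element is "the tenant" (word 2).
It is linked across 1 clause boundary (Ø).
It functions as the object of the preposition "with" of "bargained", so the gap sits immediately after word 10 ("with").
Base order: The coach insisted Owen has bargained with the tenant.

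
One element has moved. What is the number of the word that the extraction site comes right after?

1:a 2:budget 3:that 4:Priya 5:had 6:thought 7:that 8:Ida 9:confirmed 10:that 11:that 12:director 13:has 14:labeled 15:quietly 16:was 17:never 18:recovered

The displaced element is "a budget" (word 2).
It is linked across 2 clause boundaries (that → that).
It functions as the direct object of "labeled", so the gap sits immediately after word 14 ("labeled").
Base order: Priya had thought that Ida confirmed that that director has labeled a budget quietly.

14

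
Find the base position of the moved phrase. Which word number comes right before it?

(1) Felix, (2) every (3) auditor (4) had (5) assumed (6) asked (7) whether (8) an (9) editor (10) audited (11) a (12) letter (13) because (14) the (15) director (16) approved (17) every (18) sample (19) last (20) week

The displaced element is "Felix" (word 1).
It is linked across 1 clause boundary (Ø).
It functions as the subject of "asked", so the gap sits immediately after word 5 ("assumed").
Base order: Every auditor had assumed Felix asked whether an editor audited a letter because the director approved every sample last week.

5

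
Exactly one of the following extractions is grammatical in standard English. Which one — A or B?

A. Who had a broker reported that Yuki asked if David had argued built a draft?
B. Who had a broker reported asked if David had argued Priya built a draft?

B

In A, the wh-phrase is extracted from inside a wh-island (introduced by "if"), which blocks movement.
In B, the extraction path crosses only that-complement boundaries, which are transparent.
So B is grammatical.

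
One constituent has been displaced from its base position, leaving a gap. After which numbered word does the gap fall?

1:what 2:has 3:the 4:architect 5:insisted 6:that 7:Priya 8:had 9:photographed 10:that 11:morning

9

The displaced element is "what" (word 1).
It is linked across 1 clause boundary (that).
It functions as the direct object of "photographed", so the gap sits immediately after word 9 ("photographed").
Base order: The architect has insisted that Priya had photographed what that morning.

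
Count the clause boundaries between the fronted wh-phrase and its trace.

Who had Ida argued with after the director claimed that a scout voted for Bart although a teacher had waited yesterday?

"who" originates inside the matrix clause — no clause boundary is crossed.

0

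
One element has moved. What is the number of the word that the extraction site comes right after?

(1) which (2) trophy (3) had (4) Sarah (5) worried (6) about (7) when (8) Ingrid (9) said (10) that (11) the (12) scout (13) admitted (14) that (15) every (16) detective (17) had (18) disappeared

The displaced element is "which trophy" (word 2).
It functions as the object of the preposition "about" of "worried", so the gap sits immediately after word 6 ("about").
Base order: Sarah had worried about which trophy when Ingrid said that the scout admitted that every detective had disappeared.

6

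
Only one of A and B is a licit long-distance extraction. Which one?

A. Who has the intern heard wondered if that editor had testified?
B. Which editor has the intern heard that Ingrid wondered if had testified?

A

In B, the wh-phrase is extracted from inside a wh-island (introduced by "if"), which blocks movement.
In A, the extraction path crosses only that-complement boundaries, which are transparent.
So A is grammatical.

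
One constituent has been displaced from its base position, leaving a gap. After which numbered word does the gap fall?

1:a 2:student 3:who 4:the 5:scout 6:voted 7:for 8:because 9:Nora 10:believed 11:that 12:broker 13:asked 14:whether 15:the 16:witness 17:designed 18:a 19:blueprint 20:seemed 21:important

The displaced element is "a student" (word 2).
It functions as the object of the preposition "for" of "voted", so the gap sits immediately after word 7 ("for").
Base order: The scout voted for a student because Nora believed that broker asked whether the witness designed a blueprint.

7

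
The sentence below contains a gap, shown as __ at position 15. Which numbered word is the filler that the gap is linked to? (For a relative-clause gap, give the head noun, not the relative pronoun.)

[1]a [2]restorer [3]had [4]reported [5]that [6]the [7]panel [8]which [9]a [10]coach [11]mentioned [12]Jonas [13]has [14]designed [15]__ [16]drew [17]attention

7

The gap at 15 is the object of "designed", inside a relative clause.
The relative pronoun is "which" (word 8); it is bound by the head noun immediately before it.
Its filler is the head noun "panel", at word 7.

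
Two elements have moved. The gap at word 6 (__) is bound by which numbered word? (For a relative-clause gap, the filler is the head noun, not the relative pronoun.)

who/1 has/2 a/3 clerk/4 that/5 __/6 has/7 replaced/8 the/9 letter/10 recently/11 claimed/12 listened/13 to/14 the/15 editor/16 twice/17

The marked gap is inside the relative clause, the subject of "replaced".
Its filler is the head noun "clerk" (via "that"), at word 4.
(The other dependency links word 1 to a gap after word 12.)

4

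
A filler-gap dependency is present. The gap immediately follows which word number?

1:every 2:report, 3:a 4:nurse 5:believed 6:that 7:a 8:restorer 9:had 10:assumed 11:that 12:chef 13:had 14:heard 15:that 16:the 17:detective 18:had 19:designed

The displaced element is "every report" (word 2).
It is linked across 3 clause boundaries (that → Ø → that).
It functions as the direct object of "designed", so the gap sits immediately after word 19 ("designed").
Base order: A nurse believed that a restorer had assumed that chef had heard that the detective had designed every report.

19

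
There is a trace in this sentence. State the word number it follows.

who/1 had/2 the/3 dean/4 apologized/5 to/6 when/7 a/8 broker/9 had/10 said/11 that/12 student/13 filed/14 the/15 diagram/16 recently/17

The displaced element is "who" (word 1).
It functions as the object of the preposition "to" of "apologized", so the gap sits immediately after word 6 ("to").
Base order: The dean had apologized to who when a broker had said that student filed the diagram recently.

6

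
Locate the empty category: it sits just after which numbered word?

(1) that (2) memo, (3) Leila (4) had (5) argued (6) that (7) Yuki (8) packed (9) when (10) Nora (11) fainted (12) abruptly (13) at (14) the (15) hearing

8

The displaced element is "that memo" (word 2).
It is linked across 1 clause boundary (that).
It functions as the direct object of "packed", so the gap sits immediately after word 8 ("packed").
Base order: Leila had argued that Yuki packed that memo when Nora fainted abruptly at the hearing.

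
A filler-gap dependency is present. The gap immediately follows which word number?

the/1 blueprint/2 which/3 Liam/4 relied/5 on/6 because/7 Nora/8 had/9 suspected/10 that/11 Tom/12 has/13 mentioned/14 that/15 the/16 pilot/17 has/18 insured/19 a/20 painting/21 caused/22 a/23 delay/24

The displaced element is "the blueprint" (word 2).
It functions as the object of the preposition "on" of "relied", so the gap sits immediately after word 6 ("on").
Base order: Liam relied on the blueprint because Nora had suspected that Tom has mentioned that the pilot has insured a painting.

6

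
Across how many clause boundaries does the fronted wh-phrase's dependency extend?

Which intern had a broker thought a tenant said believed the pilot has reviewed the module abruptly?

"which intern" is extracted from the subject of "believed".
Boundaries crossed, outermost first: [Ø], [Ø] — 2 in total.

2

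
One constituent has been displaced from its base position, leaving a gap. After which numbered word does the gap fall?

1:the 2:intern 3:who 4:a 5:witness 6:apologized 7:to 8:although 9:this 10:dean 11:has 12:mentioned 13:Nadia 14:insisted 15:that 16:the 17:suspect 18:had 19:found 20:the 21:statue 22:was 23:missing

7

The displaced element is "the intern" (word 2).
It functions as the object of the preposition "to" of "apologized", so the gap sits immediately after word 7 ("to").
Base order: A witness apologized to the intern although this dean has mentioned Nadia insisted that the suspect had found the statue.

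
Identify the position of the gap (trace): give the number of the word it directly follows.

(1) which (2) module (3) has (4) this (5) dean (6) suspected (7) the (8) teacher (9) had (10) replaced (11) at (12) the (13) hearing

10

The displaced element is "which module" (word 2).
It is linked across 1 clause boundary (Ø).
It functions as the direct object of "replaced", so the gap sits immediately after word 10 ("replaced").
Base order: This dean has suspected the teacher had replaced which module at the hearing.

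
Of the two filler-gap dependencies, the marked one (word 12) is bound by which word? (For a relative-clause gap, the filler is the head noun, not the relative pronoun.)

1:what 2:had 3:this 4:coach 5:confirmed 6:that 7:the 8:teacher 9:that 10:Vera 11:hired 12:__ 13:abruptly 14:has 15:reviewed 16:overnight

8

The marked gap is inside the relative clause, the direct object of "hired".
Its filler is the head noun "teacher" (via "that"), at word 8.
(The other dependency links word 1 to a gap after word 15.)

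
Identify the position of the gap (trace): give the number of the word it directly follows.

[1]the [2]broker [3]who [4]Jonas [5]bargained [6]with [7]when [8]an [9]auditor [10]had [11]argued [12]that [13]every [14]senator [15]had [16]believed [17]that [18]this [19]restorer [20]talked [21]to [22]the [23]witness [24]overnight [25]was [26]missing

The displaced element is "the broker" (word 2).
It functions as the object of the preposition "with" of "bargained", so the gap sits immediately after word 6 ("with").
Base order: Jonas bargained with the broker when an auditor had argued that every senator had believed that this restorer talked to the witness overnight.

6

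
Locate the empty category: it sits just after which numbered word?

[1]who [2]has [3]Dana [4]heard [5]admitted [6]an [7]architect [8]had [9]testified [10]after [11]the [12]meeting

The displaced element is "who" (word 1).
It is linked across 1 clause boundary (Ø).
It functions as the subject of "admitted", so the gap sits immediately after word 4 ("heard").
Base order: Dana has heard that who admitted an architect had testified after the meeting.

4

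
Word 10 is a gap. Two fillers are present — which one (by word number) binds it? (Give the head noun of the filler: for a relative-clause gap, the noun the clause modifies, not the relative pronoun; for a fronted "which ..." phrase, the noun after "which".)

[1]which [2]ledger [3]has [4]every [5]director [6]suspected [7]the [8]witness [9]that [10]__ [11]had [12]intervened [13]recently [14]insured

The marked gap is inside the relative clause, the subject of "intervened".
Its filler is the head noun "witness" (via "that"), at word 8.
(The other dependency links word 2 to a gap after word 14.)

8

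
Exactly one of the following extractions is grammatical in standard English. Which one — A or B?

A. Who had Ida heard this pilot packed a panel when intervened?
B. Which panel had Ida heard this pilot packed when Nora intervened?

In A, the wh-phrase is extracted from inside an adjunct island (introduced by "when"), which blocks movement.
In B, the extraction path crosses only that-complement boundaries, which are transparent.
So B is grammatical.

B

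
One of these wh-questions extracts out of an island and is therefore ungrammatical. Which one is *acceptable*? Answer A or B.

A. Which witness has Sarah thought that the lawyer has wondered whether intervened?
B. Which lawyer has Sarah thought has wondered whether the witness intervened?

In A, the wh-phrase is extracted from inside a wh-island (introduced by "whether"), which blocks movement.
In B, the extraction path crosses only that-complement boundaries, which are transparent.
So B is grammatical.

B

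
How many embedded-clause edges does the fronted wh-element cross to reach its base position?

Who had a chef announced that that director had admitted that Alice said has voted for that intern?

"who" is extracted from the subject of "voted".
Boundaries crossed, outermost first: [that], [that], [Ø] — 3 in total.

3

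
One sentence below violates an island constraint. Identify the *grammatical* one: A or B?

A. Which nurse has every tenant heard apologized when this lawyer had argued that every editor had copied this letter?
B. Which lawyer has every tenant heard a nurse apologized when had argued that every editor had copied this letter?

In B, the wh-phrase is extracted from inside an adjunct island (introduced by "when"), which blocks movement.
In A, the extraction path crosses only that-complement boundaries, which are transparent.
So A is grammatical.

A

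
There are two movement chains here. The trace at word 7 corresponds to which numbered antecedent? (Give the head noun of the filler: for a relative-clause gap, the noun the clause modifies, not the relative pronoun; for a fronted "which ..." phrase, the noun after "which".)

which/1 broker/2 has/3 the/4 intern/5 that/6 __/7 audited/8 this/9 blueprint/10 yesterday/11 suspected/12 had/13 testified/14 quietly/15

The marked gap is inside the relative clause, the subject of "audited".
Its filler is the head noun "intern" (via "that"), at word 5.
(The other dependency links word 2 to a gap after word 12.)

5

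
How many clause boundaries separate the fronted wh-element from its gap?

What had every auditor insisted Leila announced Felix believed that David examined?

3

"what" is extracted from the object of "examined".
Boundaries crossed, outermost first: [Ø], [Ø], [that] — 3 in total.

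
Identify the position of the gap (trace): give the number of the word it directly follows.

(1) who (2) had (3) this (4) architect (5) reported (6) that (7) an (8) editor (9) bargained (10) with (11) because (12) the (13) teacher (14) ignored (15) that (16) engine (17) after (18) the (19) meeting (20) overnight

The displaced element is "who" (word 1).
It is linked across 1 clause boundary (that).
It functions as the object of the preposition "with" of "bargained", so the gap sits immediately after word 10 ("with").
Base order: This architect had reported that an editor bargained with who because the teacher ignored that engine after the meeting overnight.

10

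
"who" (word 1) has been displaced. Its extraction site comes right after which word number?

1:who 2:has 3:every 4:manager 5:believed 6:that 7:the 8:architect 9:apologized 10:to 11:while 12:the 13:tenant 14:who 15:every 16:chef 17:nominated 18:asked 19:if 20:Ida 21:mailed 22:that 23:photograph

The displaced element is "who" (word 1).
It is linked across 1 clause boundary (that).
It functions as the object of the preposition "to" of "apologized", so the gap sits immediately after word 10 ("to").
Base order: Every manager has believed that the architect apologized to who while the tenant who every chef nominated asked if Ida mailed that photograph.

10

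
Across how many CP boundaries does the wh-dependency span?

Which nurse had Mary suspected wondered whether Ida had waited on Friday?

"which nurse" is extracted from the subject of "wondered".
Boundaries crossed, outermost first: [Ø] — 1 in total.

1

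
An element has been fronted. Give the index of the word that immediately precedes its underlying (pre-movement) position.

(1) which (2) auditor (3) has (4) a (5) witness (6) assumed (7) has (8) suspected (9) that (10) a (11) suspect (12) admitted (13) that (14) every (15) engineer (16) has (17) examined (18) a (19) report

The displaced element is "which auditor" (word 2).
It is linked across 1 clause boundary (Ø).
It functions as the subject of "suspected", so the gap sits immediately after word 6 ("assumed").
Base order: A witness has assumed which auditor has suspected that a suspect admitted that every engineer has examined a report.

6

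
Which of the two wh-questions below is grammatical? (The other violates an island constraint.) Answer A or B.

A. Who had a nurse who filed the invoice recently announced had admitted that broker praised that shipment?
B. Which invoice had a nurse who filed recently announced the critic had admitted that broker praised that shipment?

A

In B, the wh-phrase is extracted from inside a complex-NP island (relative clause) (introduced by "who"), which blocks movement.
In A, the extraction path crosses only that-complement boundaries, which are transparent.
So A is grammatical.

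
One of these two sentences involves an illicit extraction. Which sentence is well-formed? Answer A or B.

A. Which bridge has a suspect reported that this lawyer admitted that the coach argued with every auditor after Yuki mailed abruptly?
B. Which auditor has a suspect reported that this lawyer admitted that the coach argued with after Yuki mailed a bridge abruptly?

In A, the wh-phrase is extracted from inside an adjunct island (introduced by "after"), which blocks movement.
In B, the extraction path crosses only that-complement boundaries, which are transparent.
So B is grammatical.

B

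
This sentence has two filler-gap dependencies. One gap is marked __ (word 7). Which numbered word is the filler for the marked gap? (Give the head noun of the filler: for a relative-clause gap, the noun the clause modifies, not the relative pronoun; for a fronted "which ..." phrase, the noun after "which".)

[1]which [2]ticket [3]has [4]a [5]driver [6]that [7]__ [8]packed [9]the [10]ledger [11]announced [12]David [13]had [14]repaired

5

The marked gap is inside the relative clause, the subject of "packed".
Its filler is the head noun "driver" (via "that"), at word 5.
(The other dependency links word 2 to a gap after word 14.)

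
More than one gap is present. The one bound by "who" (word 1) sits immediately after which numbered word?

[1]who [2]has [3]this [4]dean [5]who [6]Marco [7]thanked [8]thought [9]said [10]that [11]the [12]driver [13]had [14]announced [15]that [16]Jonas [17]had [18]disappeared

The displaced element is "who" (word 1).
It is linked across 1 clause boundary (Ø).
It functions as the subject of "said", so the gap sits immediately after word 8 ("thought").
Base order: This dean who Marco thanked has thought who said that the driver had announced that Jonas had disappeared.

8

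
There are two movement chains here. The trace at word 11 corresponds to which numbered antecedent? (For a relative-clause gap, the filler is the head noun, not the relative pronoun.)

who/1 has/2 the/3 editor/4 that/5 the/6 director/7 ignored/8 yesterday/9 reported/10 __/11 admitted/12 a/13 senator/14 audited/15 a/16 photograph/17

The marked gap is the subject of "admitted".
Its filler is the fronted wh-phrase "who", at word 1.
(The other dependency links word 4 to a gap after word 8.)

1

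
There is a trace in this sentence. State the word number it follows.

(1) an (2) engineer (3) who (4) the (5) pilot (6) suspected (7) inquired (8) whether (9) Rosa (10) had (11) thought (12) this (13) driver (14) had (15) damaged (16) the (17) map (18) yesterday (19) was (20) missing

The displaced element is "an engineer" (word 2).
It is linked across 1 clause boundary (Ø).
It functions as the subject of "inquired", so the gap sits immediately after word 6 ("suspected").
Base order: The pilot suspected an engineer inquired whether Rosa had thought this driver had damaged the map yesterday.

6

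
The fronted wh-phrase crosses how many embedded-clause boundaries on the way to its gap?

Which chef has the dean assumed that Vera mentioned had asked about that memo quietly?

"which chef" is extracted from the subject of "asked".
Boundaries crossed, outermost first: [that], [Ø] — 2 in total.

2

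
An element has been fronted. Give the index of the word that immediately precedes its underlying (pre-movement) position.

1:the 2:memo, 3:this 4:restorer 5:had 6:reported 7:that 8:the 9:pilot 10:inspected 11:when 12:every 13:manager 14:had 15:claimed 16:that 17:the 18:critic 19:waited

The displaced element is "the memo" (word 2).
It is linked across 1 clause boundary (that).
It functions as the direct object of "inspected", so the gap sits immediately after word 10 ("inspected").
Base order: This restorer had reported that the pilot inspected the memo when every manager had claimed that the critic waited.

10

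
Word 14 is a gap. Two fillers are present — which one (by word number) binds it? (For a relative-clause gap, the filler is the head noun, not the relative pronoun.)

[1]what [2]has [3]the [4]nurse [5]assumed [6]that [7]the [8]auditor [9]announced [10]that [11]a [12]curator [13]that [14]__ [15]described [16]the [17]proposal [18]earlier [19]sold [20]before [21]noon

12

The marked gap is inside the relative clause, the subject of "described".
Its filler is the head noun "curator" (via "that"), at word 12.
(The other dependency links word 1 to a gap after word 19.)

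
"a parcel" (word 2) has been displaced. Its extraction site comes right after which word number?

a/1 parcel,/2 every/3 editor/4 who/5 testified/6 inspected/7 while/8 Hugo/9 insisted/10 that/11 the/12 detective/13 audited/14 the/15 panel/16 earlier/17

7

The displaced element is "a parcel" (word 2).
It functions as the direct object of "inspected", so the gap sits immediately after word 7 ("inspected").
Base order: Every editor who testified inspected a parcel while Hugo insisted that the detective audited the panel earlier.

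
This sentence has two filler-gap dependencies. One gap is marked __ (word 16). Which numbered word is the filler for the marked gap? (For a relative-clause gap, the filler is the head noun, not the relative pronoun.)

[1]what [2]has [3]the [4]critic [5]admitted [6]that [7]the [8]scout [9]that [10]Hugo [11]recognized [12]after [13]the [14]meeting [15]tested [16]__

The marked gap is the direct object of "tested".
Its filler is the fronted wh-phrase "what", at word 1.
(The other dependency links word 8 to a gap after word 11.)

1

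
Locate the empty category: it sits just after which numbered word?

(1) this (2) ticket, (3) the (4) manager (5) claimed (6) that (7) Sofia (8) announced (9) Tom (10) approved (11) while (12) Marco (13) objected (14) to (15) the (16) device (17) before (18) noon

10

The displaced element is "this ticket" (word 2).
It is linked across 2 clause boundaries (that → Ø).
It functions as the direct object of "approved", so the gap sits immediately after word 10 ("approved").
Base order: The manager claimed that Sofia announced Tom approved this ticket while Marco objected to the device before noon.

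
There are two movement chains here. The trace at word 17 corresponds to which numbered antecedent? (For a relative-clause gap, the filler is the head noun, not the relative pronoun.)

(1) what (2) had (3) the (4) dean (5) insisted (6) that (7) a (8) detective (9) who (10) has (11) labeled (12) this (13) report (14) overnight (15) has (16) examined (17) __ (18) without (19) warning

1

The marked gap is the direct object of "examined".
Its filler is the fronted wh-phrase "what", at word 1.
(The other dependency links word 8 to a gap after word 9.)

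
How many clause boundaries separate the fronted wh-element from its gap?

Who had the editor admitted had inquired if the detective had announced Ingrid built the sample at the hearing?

"who" is extracted from the subject of "inquired".
Boundaries crossed, outermost first: [Ø] — 1 in total.

1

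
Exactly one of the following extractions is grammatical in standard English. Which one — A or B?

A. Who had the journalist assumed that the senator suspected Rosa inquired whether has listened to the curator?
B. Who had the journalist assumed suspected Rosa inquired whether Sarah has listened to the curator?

In A, the wh-phrase is extracted from inside a wh-island (introduced by "whether"), which blocks movement.
In B, the extraction path crosses only that-complement boundaries, which are transparent.
So B is grammatical.

B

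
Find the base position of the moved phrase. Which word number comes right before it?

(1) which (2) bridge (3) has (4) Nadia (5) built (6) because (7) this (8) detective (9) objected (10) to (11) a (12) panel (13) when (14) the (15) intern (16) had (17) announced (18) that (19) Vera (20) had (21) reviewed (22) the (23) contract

The displaced element is "which bridge" (word 2).
It functions as the direct object of "built", so the gap sits immediately after word 5 ("built").
Base order: Nadia has built which bridge because this detective objected to a panel when the intern had announced that Vera had reviewed the contract.

5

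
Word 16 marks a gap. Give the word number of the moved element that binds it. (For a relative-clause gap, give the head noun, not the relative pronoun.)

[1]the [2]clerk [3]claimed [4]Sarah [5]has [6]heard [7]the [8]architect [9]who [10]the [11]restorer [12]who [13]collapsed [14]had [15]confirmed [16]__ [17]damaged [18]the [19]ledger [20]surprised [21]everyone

The gap at 16 is the subject of "damaged", inside a relative clause.
The relative pronoun is "who" (word 9); it is bound by the head noun immediately before it.
Its filler is the head noun "architect", at word 8.

8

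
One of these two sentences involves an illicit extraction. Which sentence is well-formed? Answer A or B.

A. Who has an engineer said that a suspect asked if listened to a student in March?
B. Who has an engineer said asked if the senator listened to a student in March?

B

In A, the wh-phrase is extracted from inside a wh-island (introduced by "if"), which blocks movement.
In B, the extraction path crosses only that-complement boundaries, which are transparent.
So B is grammatical.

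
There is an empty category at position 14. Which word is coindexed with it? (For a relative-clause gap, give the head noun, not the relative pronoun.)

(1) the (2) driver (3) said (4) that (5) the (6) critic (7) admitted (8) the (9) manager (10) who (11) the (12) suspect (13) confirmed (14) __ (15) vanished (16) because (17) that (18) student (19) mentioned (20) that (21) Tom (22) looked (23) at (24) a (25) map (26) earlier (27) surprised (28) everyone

The gap at 14 is the subject of "vanished", inside a relative clause.
The relative pronoun is "who" (word 10); it is bound by the head noun immediately before it.
Its filler is the head noun "manager", at word 9.

9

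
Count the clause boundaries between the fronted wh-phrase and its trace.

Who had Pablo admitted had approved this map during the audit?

1

"who" is extracted from the subject of "approved".
Boundaries crossed, outermost first: [Ø] — 1 in total.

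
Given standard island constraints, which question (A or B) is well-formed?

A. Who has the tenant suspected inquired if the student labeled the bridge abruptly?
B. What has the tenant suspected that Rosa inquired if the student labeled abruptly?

A

In B, the wh-phrase is extracted from inside a wh-island (introduced by "if"), which blocks movement.
In A, the extraction path crosses only that-complement boundaries, which are transparent.
So A is grammatical.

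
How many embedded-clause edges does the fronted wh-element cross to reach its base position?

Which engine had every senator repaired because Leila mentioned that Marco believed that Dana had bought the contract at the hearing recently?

"which engine" originates inside the matrix clause — no clause boundary is crossed.

0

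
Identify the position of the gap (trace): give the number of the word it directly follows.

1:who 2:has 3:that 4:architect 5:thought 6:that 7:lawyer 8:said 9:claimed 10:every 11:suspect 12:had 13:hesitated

8

The displaced element is "who" (word 1).
It is linked across 2 clause boundaries (Ø → Ø).
It functions as the subject of "claimed", so the gap sits immediately after word 8 ("said").
Base order: That architect has thought that lawyer said who claimed every suspect had hesitated.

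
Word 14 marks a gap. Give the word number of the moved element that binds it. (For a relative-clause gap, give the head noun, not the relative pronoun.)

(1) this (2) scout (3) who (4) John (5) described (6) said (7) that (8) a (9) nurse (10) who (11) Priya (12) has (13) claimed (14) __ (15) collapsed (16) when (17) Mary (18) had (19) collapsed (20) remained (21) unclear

9

The gap at 14 is the subject of "collapsed", inside a relative clause.
The relative pronoun is "who" (word 10); it is bound by the head noun immediately before it.
Its filler is the head noun "nurse", at word 9.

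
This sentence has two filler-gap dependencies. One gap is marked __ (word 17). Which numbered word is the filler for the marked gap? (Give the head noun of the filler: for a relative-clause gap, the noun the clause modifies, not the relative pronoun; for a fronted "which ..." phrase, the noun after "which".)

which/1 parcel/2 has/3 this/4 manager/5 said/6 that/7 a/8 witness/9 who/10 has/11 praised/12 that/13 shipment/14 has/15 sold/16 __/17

The marked gap is the direct object of "sold".
Its filler is the fronted wh-phrase "which parcel", at word 2.
(The other dependency links word 9 to a gap after word 10.)

2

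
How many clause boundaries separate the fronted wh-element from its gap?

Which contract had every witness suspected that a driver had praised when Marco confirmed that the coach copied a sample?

"which contract" is extracted from the object of "praised".
Boundaries crossed, outermost first: [that] — 1 in total.

1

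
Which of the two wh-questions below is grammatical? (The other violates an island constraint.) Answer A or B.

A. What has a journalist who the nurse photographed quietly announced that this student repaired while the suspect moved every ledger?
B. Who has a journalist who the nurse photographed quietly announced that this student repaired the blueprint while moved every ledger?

In B, the wh-phrase is extracted from inside an adjunct island (introduced by "while"), which blocks movement.
In A, the extraction path crosses only that-complement boundaries, which are transparent.
So A is grammatical.

A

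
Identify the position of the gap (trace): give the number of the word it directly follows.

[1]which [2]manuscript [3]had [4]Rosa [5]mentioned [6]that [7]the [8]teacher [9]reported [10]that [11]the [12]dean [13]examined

The displaced element is "which manuscript" (word 2).
It is linked across 2 clause boundaries (that → that).
It functions as the direct object of "examined", so the gap sits immediately after word 13 ("examined").
Base order: Rosa had mentioned that the teacher reported that the dean examined which manuscript.

13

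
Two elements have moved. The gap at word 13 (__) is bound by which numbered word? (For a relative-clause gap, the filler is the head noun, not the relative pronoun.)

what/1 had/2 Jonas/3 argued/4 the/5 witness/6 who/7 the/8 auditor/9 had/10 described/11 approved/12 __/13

1

The marked gap is the direct object of "approved".
Its filler is the fronted wh-phrase "what", at word 1.
(The other dependency links word 6 to a gap after word 11.)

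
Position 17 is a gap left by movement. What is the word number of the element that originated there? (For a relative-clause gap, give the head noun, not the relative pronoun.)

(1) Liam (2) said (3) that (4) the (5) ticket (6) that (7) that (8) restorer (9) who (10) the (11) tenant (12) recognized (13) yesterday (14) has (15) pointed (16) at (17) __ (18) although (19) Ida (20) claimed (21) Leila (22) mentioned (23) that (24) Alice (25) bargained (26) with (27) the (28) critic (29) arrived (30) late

5

The gap at 17 is the prepositional object of "pointed", inside a relative clause.
The relative pronoun is "that" (word 6); it is bound by the head noun immediately before it.
Its filler is the head noun "ticket", at word 5.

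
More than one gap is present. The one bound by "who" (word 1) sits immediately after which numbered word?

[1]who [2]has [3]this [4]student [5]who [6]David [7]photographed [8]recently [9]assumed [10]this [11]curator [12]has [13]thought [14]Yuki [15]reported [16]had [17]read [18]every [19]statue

15

The displaced element is "who" (word 1).
It is linked across 3 clause boundaries (Ø → Ø → Ø).
It functions as the subject of "read", so the gap sits immediately after word 15 ("reported").
Base order: This student who David photographed recently has assumed this curator has thought Yuki reported that who had read every statue.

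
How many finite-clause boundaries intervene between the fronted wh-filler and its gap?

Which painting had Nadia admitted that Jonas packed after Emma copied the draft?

"which painting" is extracted from the object of "packed".
Boundaries crossed, outermost first: [that] — 1 in total.

1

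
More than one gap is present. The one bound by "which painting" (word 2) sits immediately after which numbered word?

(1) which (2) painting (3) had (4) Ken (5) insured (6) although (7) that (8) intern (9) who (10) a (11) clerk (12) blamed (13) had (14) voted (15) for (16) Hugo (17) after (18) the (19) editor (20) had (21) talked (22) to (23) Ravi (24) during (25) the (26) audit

The displaced element is "which painting" (word 2).
It functions as the direct object of "insured", so the gap sits immediately after word 5 ("insured").
Base order: Ken had insured which painting although that intern who a clerk blamed had voted for Hugo after the editor had talked to Ravi during the audit.

5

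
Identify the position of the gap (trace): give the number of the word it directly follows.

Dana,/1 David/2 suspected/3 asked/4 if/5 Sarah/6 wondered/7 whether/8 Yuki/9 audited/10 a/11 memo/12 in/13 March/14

The displaced element is "Dana" (word 1).
It is linked across 1 clause boundary (Ø).
It functions as the subject of "asked", so the gap sits immediately after word 3 ("suspected").
Base order: David suspected that Dana asked if Sarah wondered whether Yuki audited a memo in March.

3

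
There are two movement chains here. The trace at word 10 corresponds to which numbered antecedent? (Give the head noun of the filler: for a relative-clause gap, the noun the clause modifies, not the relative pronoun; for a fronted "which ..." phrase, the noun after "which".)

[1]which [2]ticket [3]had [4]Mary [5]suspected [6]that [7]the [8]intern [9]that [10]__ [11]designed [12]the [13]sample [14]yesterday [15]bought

8

The marked gap is inside the relative clause, the subject of "designed".
Its filler is the head noun "intern" (via "that"), at word 8.
(The other dependency links word 2 to a gap after word 15.)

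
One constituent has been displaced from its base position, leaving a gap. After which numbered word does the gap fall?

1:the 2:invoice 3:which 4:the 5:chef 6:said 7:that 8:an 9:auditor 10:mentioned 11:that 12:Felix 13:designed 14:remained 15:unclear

The displaced element is "the invoice" (word 2).
It is linked across 2 clause boundaries (that → that).
It functions as the direct object of "designed", so the gap sits immediately after word 13 ("designed").
Base order: The chef said that an auditor mentioned that Felix designed the invoice.

13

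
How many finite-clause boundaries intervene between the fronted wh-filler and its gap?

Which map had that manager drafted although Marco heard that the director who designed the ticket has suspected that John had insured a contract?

0

"which map" originates inside the matrix clause — no clause boundary is crossed.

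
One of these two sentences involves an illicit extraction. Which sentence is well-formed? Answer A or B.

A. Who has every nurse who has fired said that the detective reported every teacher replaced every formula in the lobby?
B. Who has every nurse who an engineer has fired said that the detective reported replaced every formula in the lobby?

B

In A, the wh-phrase is extracted from inside a complex-NP island (relative clause) (introduced by "who"), which blocks movement.
In B, the extraction path crosses only that-complement boundaries, which are transparent.
So B is grammatical.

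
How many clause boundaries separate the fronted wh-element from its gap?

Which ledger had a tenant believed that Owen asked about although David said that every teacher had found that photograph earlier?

1

"which ledger" is extracted from the PP object of "asked".
Boundaries crossed, outermost first: [that] — 1 in total.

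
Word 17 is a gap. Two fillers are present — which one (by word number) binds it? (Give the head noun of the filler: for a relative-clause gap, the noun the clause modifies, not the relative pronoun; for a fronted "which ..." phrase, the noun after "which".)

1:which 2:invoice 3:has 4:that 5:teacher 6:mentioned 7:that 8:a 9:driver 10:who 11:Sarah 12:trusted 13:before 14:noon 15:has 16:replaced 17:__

2

The marked gap is the direct object of "replaced".
Its filler is the fronted wh-phrase "which invoice", at word 2.
(The other dependency links word 9 to a gap after word 12.)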